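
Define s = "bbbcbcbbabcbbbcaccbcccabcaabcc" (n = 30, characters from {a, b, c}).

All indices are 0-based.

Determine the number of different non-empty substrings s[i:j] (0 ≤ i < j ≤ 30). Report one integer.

406

sorted suffixes:
  #0 SA[0]=25  'aabcc'
  #1 SA[1]=22  'abcaabcc'
  #2 SA[2]=8  'abcbbbcaccbcccabcaabcc'
  #3 SA[3]=26  'abcc'
  #4 SA[4]=15  'accbcccabcaabcc'
  #5 SA[5]=7  'babcbbbcaccbcccabcaabcc'
  #6 SA[6]=6  'bbabcbbbcaccbcccabcaabcc'
  #7 SA[7]=11  'bbbcaccbcccabcaabcc'
  #8 SA[8]=0  'bbbcbcbbabcbbbcaccbcccabcaabcc'
  #9 SA[9]=12  'bbcaccbcccabcaabcc'
  #10 SA[10]=1  'bbcbcbbabcbbbcaccbcccabcaabcc'
  #11 SA[11]=23  'bcaabcc'
  #12 SA[12]=13  'bcaccbcccabcaabcc'
  #13 SA[13]=4  'bcbbabcbbbcaccbcccabcaabcc'
  #14 SA[14]=9  'bcbbbcaccbcccabcaabcc'
  #15 SA[15]=2  'bcbcbbabcbbbcaccbcccabcaabcc'
  #16 SA[16]=27  'bcc'
  #17 SA[17]=18  'bcccabcaabcc'
  #18 SA[18]=29  'c'
  #19 SA[19]=24  'caabcc'
  #20 SA[20]=21  'cabcaabcc'
  #21 SA[21]=14  'caccbcccabcaabcc'
  #22 SA[22]=5  'cbbabcbbbcaccbcccabcaabcc'
  #23 SA[23]=10  'cbbbcaccbcccabcaabcc'
  #24 SA[24]=3  'cbcbbabcbbbcaccbcccabcaabcc'
  #25 SA[25]=17  'cbcccabcaabcc'
  #26 SA[26]=28  'cc'
  #27 SA[27]=20  'ccabcaabcc'
  #28 SA[28]=16  'ccbcccabcaabcc'
  #29 SA[29]=19  'cccabcaabcc'

SA = [25, 22, 8, 26, 15, 7, 6, 11, 0, 12, 1, 23, 13, 4, 9, 2, 27, 18, 29, 24, 21, 14, 5, 10, 3, 17, 28, 20, 16, 19]
[i] adj suffixes → lcp
  [1] 25/22 → 1 ('a')
  [2] 22/8 → 3 ('abc')
  [3] 8/26 → 3 ('abc')
  [4] 26/15 → 1 ('a')
  [5] 15/7 → 0 ('')
  [6] 7/6 → 1 ('b')
  [7] 6/11 → 2 ('bb')
  [8] 11/0 → 4 ('bbbc')
  [9] 0/12 → 2 ('bb')
  [10] 12/1 → 3 ('bbc')
  [11] 1/23 → 1 ('b')
  [12] 23/13 → 3 ('bca')
  [13] 13/4 → 2 ('bc')
  [14] 4/9 → 4 ('bcbb')
  [15] 9/2 → 3 ('bcb')
  [16] 2/27 → 2 ('bc')
  [17] 27/18 → 3 ('bcc')
  [18] 18/29 → 0 ('')
  [19] 29/24 → 1 ('c')
  [20] 24/21 → 2 ('ca')
  [21] 21/14 → 2 ('ca')
  [22] 14/5 → 1 ('c')
  [23] 5/10 → 3 ('cbb')
  [24] 10/3 → 2 ('cb')
  [25] 3/17 → 3 ('cbc')
  [26] 17/28 → 1 ('c')
  [27] 28/20 → 2 ('cc')
  [28] 20/16 → 2 ('cc')
  [29] 16/19 → 2 ('cc')

n(n+1)/2 = 30·31/2 = 465
Σ LCP = 0 + 1 + 3 + 3 + 1 + 0 + 1 + 2 + 4 + 2 + 3 + 1 + 3 + 2 + 4 + 3 + 2 + 3 + 0 + 1 + 2 + 2 + 1 + 3 + 2 + 3 + 1 + 2 + 2 + 2 = 59
distinct = 465 − 59 = 406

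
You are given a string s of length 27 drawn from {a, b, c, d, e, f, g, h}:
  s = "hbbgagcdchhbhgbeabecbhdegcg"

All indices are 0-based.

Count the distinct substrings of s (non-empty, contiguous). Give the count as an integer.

rank→(start, suffix):
  0 → (16, 'abecbhdegcg')
  1 → (4, 'agcdchhbhgbeabecbhdegcg')
  2 → (1, 'bbgagcdchhbhgbeabecbhdegcg')
  3 → (14, 'beabecbhdegcg')
  4 → (17, 'becbhdegcg')
  5 → (2, 'bgagcdchhbhgbeabecbhdegcg')
  6 → (20, 'bhdegcg')
  7 → (11, 'bhgbeabecbhdegcg')
  8 → (19, 'cbhdegcg')
  9 → (6, 'cdchhbhgbeabecbhdegcg')
  10 → (25, 'cg')
  11 → (8, 'chhbhgbeabecbhdegcg')
  12 → (7, 'dchhbhgbeabecbhdegcg')
  13 → (22, 'degcg')
  14 → (15, 'eabecbhdegcg')
  15 → (18, 'ecbhdegcg')
  16 → (23, 'egcg')
  17 → (26, 'g')
  18 → (3, 'gagcdchhbhgbeabecbhdegcg')
  19 → (13, 'gbeabecbhdegcg')
  20 → (5, 'gcdchhbhgbeabecbhdegcg')
  21 → (24, 'gcg')
  22 → (0, 'hbbgagcdchhbhgbeabecbhdegcg')
  23 → (10, 'hbhgbeabecbhdegcg')
  24 → (21, 'hdegcg')
  25 → (12, 'hgbeabecbhdegcg')
  26 → (9, 'hhbhgbeabecbhdegcg')

SA = [16, 4, 1, 14, 17, 2, 20, 11, 19, 6, 25, 8, 7, 22, 15, 18, 23, 26, 3, 13, 5, 24, 0, 10, 21, 12, 9]
rank  pair      lcp
   1  s[16:],s[4:]  1  'a'
   2  s[4:],s[1:]  0  ''
   3  s[1:],s[14:]  1  'b'
   4  s[14:],s[17:]  2  'be'
   5  s[17:],s[2:]  1  'b'
   6  s[2:],s[20:]  1  'b'
   7  s[20:],s[11:]  2  'bh'
   8  s[11:],s[19:]  0  ''
   9  s[19:],s[6:]  1  'c'
  10  s[6:],s[25:]  1  'c'
  11  s[25:],s[8:]  1  'c'
  12  s[8:],s[7:]  0  ''
  13  s[7:],s[22:]  1  'd'
  14  s[22:],s[15:]  0  ''
  15  s[15:],s[18:]  1  'e'
  16  s[18:],s[23:]  1  'e'
  17  s[23:],s[26:]  0  ''
  18  s[26:],s[3:]  1  'g'
  19  s[3:],s[13:]  1  'g'
  20  s[13:],s[5:]  1  'g'
  21  s[5:],s[24:]  2  'gc'
  22  s[24:],s[0:]  0  ''
  23  s[0:],s[10:]  2  'hb'
  24  s[10:],s[21:]  1  'h'
  25  s[21:],s[12:]  1  'h'
  26  s[12:],s[9:]  1  'h'

n(n+1)/2 = 27·28/2 = 378
Σ LCP = 0 + 1 + 0 + 1 + 2 + 1 + 1 + 2 + 0 + 1 + 1 + 1 + 0 + 1 + 0 + 1 + 1 + 0 + 1 + 1 + 1 + 2 + 0 + 2 + 1 + 1 + 1 = 24
distinct = 378 − 24 = 354

354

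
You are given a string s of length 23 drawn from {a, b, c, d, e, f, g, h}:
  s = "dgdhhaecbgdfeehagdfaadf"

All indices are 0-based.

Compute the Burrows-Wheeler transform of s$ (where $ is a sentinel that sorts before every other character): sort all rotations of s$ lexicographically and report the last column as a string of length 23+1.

ffahhceagg$gafedddabdhed

rank  rotation                  last
    0  $dgdhhaecbgdfeehagdfaadf  f
    1  aadf$dgdhhaecbgdfeehagdf  f
    2  adf$dgdhhaecbgdfeehagdfa  a
    3  aecbgdfeehagdfaadf$dgdhh  h
    4  agdfaadf$dgdhhaecbgdfeeh  h
    5  bgdfeehagdfaadf$dgdhhaec  c
    6  cbgdfeehagdfaadf$dgdhhae  e
    7  df$dgdhhaecbgdfeehagdfaa  a
    8  dfaadf$dgdhhaecbgdfeehag  g
    9  dfeehagdfaadf$dgdhhaecbg  g
   10  dgdhhaecbgdfeehagdfaadf$  $
   11  dhhaecbgdfeehagdfaadf$dg  g
   12  ecbgdfeehagdfaadf$dgdhha  a
   13  eehagdfaadf$dgdhhaecbgdf  f
   14  ehagdfaadf$dgdhhaecbgdfe  e
   15  f$dgdhhaecbgdfeehagdfaad  d
   16  faadf$dgdhhaecbgdfeehagd  d
   17  feehagdfaadf$dgdhhaecbgd  d
   18  gdfaadf$dgdhhaecbgdfeeha  a
   19  gdfeehagdfaadf$dgdhhaecb  b
   20  gdhhaecbgdfeehagdfaadf$d  d
   21  haecbgdfeehagdfaadf$dgdh  h
   22  hagdfaadf$dgdhhaecbgdfee  e
   23  hhaecbgdfeehagdfaadf$dgd  d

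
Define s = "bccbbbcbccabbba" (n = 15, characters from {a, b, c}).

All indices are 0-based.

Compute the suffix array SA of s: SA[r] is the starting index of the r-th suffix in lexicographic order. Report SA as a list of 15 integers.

rank | idx | suffix
   0 |  14 | a
   1 |  10 | abbba
   2 |  13 | ba
   3 |  12 | bba
   4 |  11 | bbba
   5 |   3 | bbbcbccabbba
   6 |   4 | bbcbccabbba
   7 |   5 | bcbccabbba
   8 |   7 | bccabbba
   9 |   0 | bccbbbcbccabbba
  10 |   9 | cabbba
  11 |   2 | cbbbcbccabbba
  12 |   6 | cbccabbba
  13 |   8 | ccabbba
  14 |   1 | ccbbbcbccabbba

[14, 10, 13, 12, 11, 3, 4, 5, 7, 0, 9, 2, 6, 8, 1]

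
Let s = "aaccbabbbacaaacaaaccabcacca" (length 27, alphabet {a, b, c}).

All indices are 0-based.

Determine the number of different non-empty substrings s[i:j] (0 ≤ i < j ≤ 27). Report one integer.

sorted suffixes:
  #0 SA[0]=26  'a'
  #1 SA[1]=11  'aaacaaaccabcacca'
  #2 SA[2]=15  'aaaccabcacca'
  #3 SA[3]=12  'aacaaaccabcacca'
  #4 SA[4]=16  'aaccabcacca'
  #5 SA[5]=0  'aaccbabbbacaaacaaaccabcacca'
  #6 SA[6]=5  'abbbacaaacaaaccabcacca'
  #7 SA[7]=20  'abcacca'
  #8 SA[8]=9  'acaaacaaaccabcacca'
  #9 SA[9]=13  'acaaaccabcacca'
  #10 SA[10]=23  'acca'
  #11 SA[11]=17  'accabcacca'
  #12 SA[12]=1  'accbabbbacaaacaaaccabcacca'
  #13 SA[13]=4  'babbbacaaacaaaccabcacca'
  #14 SA[14]=8  'bacaaacaaaccabcacca'
  #15 SA[15]=7  'bbacaaacaaaccabcacca'
  #16 SA[16]=6  'bbbacaaacaaaccabcacca'
  #17 SA[17]=21  'bcacca'
  #18 SA[18]=25  'ca'
  #19 SA[19]=10  'caaacaaaccabcacca'
  #20 SA[20]=14  'caaaccabcacca'
  #21 SA[21]=19  'cabcacca'
  #22 SA[22]=22  'cacca'
  #23 SA[23]=3  'cbabbbacaaacaaaccabcacca'
  #24 SA[24]=24  'cca'
  #25 SA[25]=18  'ccabcacca'
  #26 SA[26]=2  'ccbabbbacaaacaaaccabcacca'

SA = [26, 11, 15, 12, 16, 0, 5, 20, 9, 13, 23, 17, 1, 4, 8, 7, 6, 21, 25, 10, 14, 19, 22, 3, 24, 18, 2]
[i] adj suffixes → lcp
  [1] 26/11 → 1 ('a')
  [2] 11/15 → 4 ('aaac')
  [3] 15/12 → 2 ('aa')
  [4] 12/16 → 3 ('aac')
  [5] 16/0 → 4 ('aacc')
  [6] 0/5 → 1 ('a')
  [7] 5/20 → 2 ('ab')
  [8] 20/9 → 1 ('a')
  [9] 9/13 → 6 ('acaaac')
  [10] 13/23 → 2 ('ac')
  [11] 23/17 → 4 ('acca')
  [12] 17/1 → 3 ('acc')
  [13] 1/4 → 0 ('')
  [14] 4/8 → 2 ('ba')
  [15] 8/7 → 1 ('b')
  [16] 7/6 → 2 ('bb')
  [17] 6/21 → 1 ('b')
  [18] 21/25 → 0 ('')
  [19] 25/10 → 2 ('ca')
  [20] 10/14 → 5 ('caaac')
  [21] 14/19 → 2 ('ca')
  [22] 19/22 → 2 ('ca')
  [23] 22/3 → 1 ('c')
  [24] 3/24 → 1 ('c')
  [25] 24/18 → 3 ('cca')
  [26] 18/2 → 2 ('cc')

n(n+1)/2 = 27·28/2 = 378
Σ LCP = 0 + 1 + 4 + 2 + 3 + 4 + 1 + 2 + 1 + 6 + 2 + 4 + 3 + 0 + 2 + 1 + 2 + 1 + 0 + 2 + 5 + 2 + 2 + 1 + 1 + 3 + 2 = 57
distinct = 378 − 57 = 321

321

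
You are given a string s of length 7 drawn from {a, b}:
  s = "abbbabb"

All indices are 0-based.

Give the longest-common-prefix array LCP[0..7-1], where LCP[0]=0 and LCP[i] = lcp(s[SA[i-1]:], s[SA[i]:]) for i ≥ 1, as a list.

rank | idx | suffix
   0 |   4 | abb
   1 |   0 | abbbabb
   2 |   6 | b
   3 |   3 | babb
   4 |   5 | bb
   5 |   2 | bbabb
   6 |   1 | bbbabb

SA = [4, 0, 6, 3, 5, 2, 1]
i: (SA[i-1],SA[i]) lcp shared
  1: (4,0) 3 'abb'
  2: (0,6) 0 ''
  3: (6,3) 1 'b'
  4: (3,5) 1 'b'
  5: (5,2) 2 'bb'
  6: (2,1) 2 'bb'

[0, 3, 0, 1, 1, 2, 2]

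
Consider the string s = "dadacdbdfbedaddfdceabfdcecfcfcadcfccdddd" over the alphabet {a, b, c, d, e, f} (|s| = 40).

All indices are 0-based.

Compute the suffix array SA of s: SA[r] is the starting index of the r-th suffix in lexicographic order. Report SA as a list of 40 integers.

[19, 3, 1, 30, 12, 6, 9, 20, 29, 34, 4, 35, 17, 23, 27, 32, 25, 39, 2, 0, 11, 5, 16, 22, 31, 38, 37, 36, 13, 7, 14, 18, 24, 10, 8, 28, 33, 26, 15, 21]

sorted suffixes:
  #0 SA[0]=19  'abfdcecfcfcadcfccdddd'
  #1 SA[1]=3  'acdbdfbedaddfdceabfdcecfcfcadcfccdddd'
  #2 SA[2]=1  'adacdbdfbedaddfdceabfdcecfcfcadcfccdddd'
  #3 SA[3]=30  'adcfccdddd'
  #4 SA[4]=12  'addfdceabfdcecfcfcadcfccdddd'
  #5 SA[5]=6  'bdfbedaddfdceabfdcecfcfcadcfccdddd'
  #6 SA[6]=9  'bedaddfdceabfdcecfcfcadcfccdddd'
  #7 SA[7]=20  'bfdcecfcfcadcfccdddd'
  #8 SA[8]=29  'cadcfccdddd'
  #9 SA[9]=34  'ccdddd'
  #10 SA[10]=4  'cdbdfbedaddfdceabfdcecfcfcadcfccdddd'
  #11 SA[11]=35  'cdddd'
  #12 SA[12]=17  'ceabfdcecfcfcadcfccdddd'
  #13 SA[13]=23  'cecfcfcadcfccdddd'
  #14 SA[14]=27  'cfcadcfccdddd'
  #15 SA[15]=32  'cfccdddd'
  #16 SA[16]=25  'cfcfcadcfccdddd'
  #17 SA[17]=39  'd'
  #18 SA[18]=2  'dacdbdfbedaddfdceabfdcecfcfcadcfccdddd'
  #19 SA[19]=0  'dadacdbdfbedaddfdceabfdcecfcfcadcfccdddd'
  #20 SA[20]=11  'daddfdceabfdcecfcfcadcfccdddd'
  #21 SA[21]=5  'dbdfbedaddfdceabfdcecfcfcadcfccdddd'
  #22 SA[22]=16  'dceabfdcecfcfcadcfccdddd'
  #23 SA[23]=22  'dcecfcfcadcfccdddd'
  #24 SA[24]=31  'dcfccdddd'
  #25 SA[25]=38  'dd'
  #26 SA[26]=37  'ddd'
  #27 SA[27]=36  'dddd'
  #28 SA[28]=13  'ddfdceabfdcecfcfcadcfccdddd'
  #29 SA[29]=7  'dfbedaddfdceabfdcecfcfcadcfccdddd'
  #30 SA[30]=14  'dfdceabfdcecfcfcadcfccdddd'
  #31 SA[31]=18  'eabfdcecfcfcadcfccdddd'
  #32 SA[32]=24  'ecfcfcadcfccdddd'
  #33 SA[33]=10  'edaddfdceabfdcecfcfcadcfccdddd'
  #34 SA[34]=8  'fbedaddfdceabfdcecfcfcadcfccdddd'
  #35 SA[35]=28  'fcadcfccdddd'
  #36 SA[36]=33  'fccdddd'
  #37 SA[37]=26  'fcfcadcfccdddd'
  #38 SA[38]=15  'fdceabfdcecfcfcadcfccdddd'
  #39 SA[39]=21  'fdcecfcfcadcfccdddd'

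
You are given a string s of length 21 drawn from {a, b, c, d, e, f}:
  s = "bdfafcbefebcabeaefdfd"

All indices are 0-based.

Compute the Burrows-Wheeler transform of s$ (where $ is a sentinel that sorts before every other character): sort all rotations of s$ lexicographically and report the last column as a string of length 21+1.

dcefe$acbffbfbfabdadee

rank  rotation                last
    0  $bdfafcbefebcabeaefdfd  d
    1  abeaefdfd$bdfafcbefebc  c
    2  aefdfd$bdfafcbefebcabe  e
    3  afcbefebcabeaefdfd$bdf  f
    4  bcabeaefdfd$bdfafcbefe  e
    5  bdfafcbefebcabeaefdfd$  $
    6  beaefdfd$bdfafcbefebca  a
    7  befebcabeaefdfd$bdfafc  c
    8  cabeaefdfd$bdfafcbefeb  b
    9  cbefebcabeaefdfd$bdfaf  f
   10  d$bdfafcbefebcabeaefdf  f
   11  dfafcbefebcabeaefdfd$b  b
   12  dfd$bdfafcbefebcabeaef  f
   13  eaefdfd$bdfafcbefebcab  b
   14  ebcabeaefdfd$bdfafcbef  f
   15  efdfd$bdfafcbefebcabea  a
   16  efebcabeaefdfd$bdfafcb  b
   17  fafcbefebcabeaefdfd$bd  d
   18  fcbefebcabeaefdfd$bdfa  a
   19  fd$bdfafcbefebcabeaefd  d
   20  fdfd$bdfafcbefebcabeae  e
   21  febcabeaefdfd$bdfafcbe  e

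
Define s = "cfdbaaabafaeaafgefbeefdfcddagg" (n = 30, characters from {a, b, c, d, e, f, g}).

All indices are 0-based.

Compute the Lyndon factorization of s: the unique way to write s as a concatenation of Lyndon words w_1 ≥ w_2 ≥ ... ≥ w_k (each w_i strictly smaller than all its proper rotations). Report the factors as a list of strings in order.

emit factor 1: 'cfd' (i=0, period=3)
emit factor 2: 'b' (i=3, period=1)
emit factor 3: 'aaabafaeaafgefbeefdfcddagg' (i=4, period=26)

["cfd", "b", "aaabafaeaafgefbeefdfcddagg"]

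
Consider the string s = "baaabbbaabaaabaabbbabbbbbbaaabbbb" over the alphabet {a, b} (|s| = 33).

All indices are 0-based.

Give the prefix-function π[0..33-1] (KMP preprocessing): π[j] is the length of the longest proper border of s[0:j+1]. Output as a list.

π[0] = 0
j=1 s[j]='a': π[1]=0 (border '')
j=2 s[j]='a': π[2]=0 (border '')
j=3 s[j]='a': π[3]=0 (border '')
j=4 s[j]='b': π[4]=1 (border 'b')
j=5 s[j]='b': k: 1→0; π[5]=1 (border 'b')
j=6 s[j]='b': k: 1→0; π[6]=1 (border 'b')
j=7 s[j]='a': π[7]=2 (border 'ba')
j=8 s[j]='a': π[8]=3 (border 'baa')
j=9 s[j]='b': k: 3→0; π[9]=1 (border 'b')
j=10 s[j]='a': π[10]=2 (border 'ba')
j=11 s[j]='a': π[11]=3 (border 'baa')
j=12 s[j]='a': π[12]=4 (border 'baaa')
j=13 s[j]='b': π[13]=5 (border 'baaab')
j=14 s[j]='a': k: 5→1; π[14]=2 (border 'ba')
j=15 s[j]='a': π[15]=3 (border 'baa')
j=16 s[j]='b': k: 3→0; π[16]=1 (border 'b')
j=17 s[j]='b': k: 1→0; π[17]=1 (border 'b')
j=18 s[j]='b': k: 1→0; π[18]=1 (border 'b')
j=19 s[j]='a': π[19]=2 (border 'ba')
j=20 s[j]='b': k: 2→0; π[20]=1 (border 'b')
j=21 s[j]='b': k: 1→0; π[21]=1 (border 'b')
j=22 s[j]='b': k: 1→0; π[22]=1 (border 'b')
j=23 s[j]='b': k: 1→0; π[23]=1 (border 'b')
j=24 s[j]='b': k: 1→0; π[24]=1 (border 'b')
j=25 s[j]='b': k: 1→0; π[25]=1 (border 'b')
j=26 s[j]='a': π[26]=2 (border 'ba')
j=27 s[j]='a': π[27]=3 (border 'baa')
j=28 s[j]='a': π[28]=4 (border 'baaa')
j=29 s[j]='b': π[29]=5 (border 'baaab')
j=30 s[j]='b': π[30]=6 (border 'baaabb')
j=31 s[j]='b': π[31]=7 (border 'baaabbb')
j=32 s[j]='b': k: 7→1→0; π[32]=1 (border 'b')

[0, 0, 0, 0, 1, 1, 1, 2, 3, 1, 2, 3, 4, 5, 2, 3, 1, 1, 1, 2, 1, 1, 1, 1, 1, 1, 2, 3, 4, 5, 6, 7, 1]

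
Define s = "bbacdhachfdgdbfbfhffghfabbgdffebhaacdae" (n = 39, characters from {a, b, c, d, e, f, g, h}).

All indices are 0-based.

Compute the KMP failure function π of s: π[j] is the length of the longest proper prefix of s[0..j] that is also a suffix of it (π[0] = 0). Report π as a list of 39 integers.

[0, 1, 0, 0, 0, 0, 0, 0, 0, 0, 0, 0, 0, 1, 0, 1, 0, 0, 0, 0, 0, 0, 0, 0, 1, 2, 0, 0, 0, 0, 0, 1, 0, 0, 0, 0, 0, 0, 0]

π[0] = 0
j=1 s[j]='b': π[1]=1 (border 'b')
j=2 s[j]='a': k: 1→0; π[2]=0 (border '')
j=3 s[j]='c': π[3]=0 (border '')
j=4 s[j]='d': π[4]=0 (border '')
j=5 s[j]='h': π[5]=0 (border '')
j=6 s[j]='a': π[6]=0 (border '')
j=7 s[j]='c': π[7]=0 (border '')
j=8 s[j]='h': π[8]=0 (border '')
j=9 s[j]='f': π[9]=0 (border '')
j=10 s[j]='d': π[10]=0 (border '')
j=11 s[j]='g': π[11]=0 (border '')
j=12 s[j]='d': π[12]=0 (border '')
j=13 s[j]='b': π[13]=1 (border 'b')
j=14 s[j]='f': k: 1→0; π[14]=0 (border '')
j=15 s[j]='b': π[15]=1 (border 'b')
j=16 s[j]='f': k: 1→0; π[16]=0 (border '')
j=17 s[j]='h': π[17]=0 (border '')
j=18 s[j]='f': π[18]=0 (border '')
j=19 s[j]='f': π[19]=0 (border '')
j=20 s[j]='g': π[20]=0 (border '')
j=21 s[j]='h': π[21]=0 (border '')
j=22 s[j]='f': π[22]=0 (border '')
j=23 s[j]='a': π[23]=0 (border '')
j=24 s[j]='b': π[24]=1 (border 'b')
j=25 s[j]='b': π[25]=2 (border 'bb')
j=26 s[j]='g': k: 2→1→0; π[26]=0 (border '')
j=27 s[j]='d': π[27]=0 (border '')
j=28 s[j]='f': π[28]=0 (border '')
j=29 s[j]='f': π[29]=0 (border '')
j=30 s[j]='e': π[30]=0 (border '')
j=31 s[j]='b': π[31]=1 (border 'b')
j=32 s[j]='h': k: 1→0; π[32]=0 (border '')
j=33 s[j]='a': π[33]=0 (border '')
j=34 s[j]='a': π[34]=0 (border '')
j=35 s[j]='c': π[35]=0 (border '')
j=36 s[j]='d': π[36]=0 (border '')
j=37 s[j]='a': π[37]=0 (border '')
j=38 s[j]='e': π[38]=0 (border '')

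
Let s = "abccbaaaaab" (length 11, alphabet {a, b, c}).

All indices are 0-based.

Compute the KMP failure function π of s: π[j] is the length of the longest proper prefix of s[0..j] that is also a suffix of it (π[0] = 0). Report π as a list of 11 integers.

π[0] = 0
j=1 s[j]='b': π[1]=0 (border '')
j=2 s[j]='c': π[2]=0 (border '')
j=3 s[j]='c': π[3]=0 (border '')
j=4 s[j]='b': π[4]=0 (border '')
j=5 s[j]='a': π[5]=1 (border 'a')
j=6 s[j]='a': k: 1→0; π[6]=1 (border 'a')
j=7 s[j]='a': k: 1→0; π[7]=1 (border 'a')
j=8 s[j]='a': k: 1→0; π[8]=1 (border 'a')
j=9 s[j]='a': k: 1→0; π[9]=1 (border 'a')
j=10 s[j]='b': π[10]=2 (border 'ab')

[0, 0, 0, 0, 0, 1, 1, 1, 1, 1, 2]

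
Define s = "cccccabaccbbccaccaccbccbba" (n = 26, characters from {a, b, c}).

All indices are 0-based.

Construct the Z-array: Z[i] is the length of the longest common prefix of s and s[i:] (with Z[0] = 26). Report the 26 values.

[26, 4, 3, 2, 1, 0, 0, 0, 2, 1, 0, 0, 2, 1, 0, 2, 1, 0, 2, 1, 0, 2, 1, 0, 0, 0]

Z[0]=26
i=1: i≥r, start 0; Z[1]=4 scan→box=[1,5)
i=2: min(r-i=3, Z[1]=4)=3; Z[2]=3
i=3: min(r-i=2, Z[2]=3)=2; Z[3]=2
i=4: min(r-i=1, Z[3]=2)=1; Z[4]=1
i=5: i≥r, start 0; Z[5]=0
i=6: i≥r, start 0; Z[6]=0
i=7: i≥r, start 0; Z[7]=0
i=8: i≥r, start 0; Z[8]=2 scan→box=[8,10)
i=9: min(r-i=1, Z[1]=4)=1; Z[9]=1
i=10: i≥r, start 0; Z[10]=0
i=11: i≥r, start 0; Z[11]=0
i=12: i≥r, start 0; Z[12]=2 scan→box=[12,14)
i=13: min(r-i=1, Z[1]=4)=1; Z[13]=1
i=14: i≥r, start 0; Z[14]=0
i=15: i≥r, start 0; Z[15]=2 scan→box=[15,17)
i=16: min(r-i=1, Z[1]=4)=1; Z[16]=1
i=17: i≥r, start 0; Z[17]=0
i=18: i≥r, start 0; Z[18]=2 scan→box=[18,20)
i=19: min(r-i=1, Z[1]=4)=1; Z[19]=1
i=20: i≥r, start 0; Z[20]=0
i=21: i≥r, start 0; Z[21]=2 scan→box=[21,23)
i=22: min(r-i=1, Z[1]=4)=1; Z[22]=1
i=23: i≥r, start 0; Z[23]=0
i=24: i≥r, start 0; Z[24]=0
i=25: i≥r, start 0; Z[25]=0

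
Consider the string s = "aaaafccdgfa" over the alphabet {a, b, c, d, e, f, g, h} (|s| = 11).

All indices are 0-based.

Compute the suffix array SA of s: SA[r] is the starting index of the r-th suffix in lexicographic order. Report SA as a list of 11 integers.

[10, 0, 1, 2, 3, 5, 6, 7, 9, 4, 8]

rank→(start, suffix):
  0 → (10, 'a')
  1 → (0, 'aaaafccdgfa')
  2 → (1, 'aaafccdgfa')
  3 → (2, 'aafccdgfa')
  4 → (3, 'afccdgfa')
  5 → (5, 'ccdgfa')
  6 → (6, 'cdgfa')
  7 → (7, 'dgfa')
  8 → (9, 'fa')
  9 → (4, 'fccdgfa')
  10 → (8, 'gfa')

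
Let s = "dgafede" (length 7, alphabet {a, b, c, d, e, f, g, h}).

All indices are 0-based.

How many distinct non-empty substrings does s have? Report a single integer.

rank→(start, suffix):
  0 → (2, 'afede')
  1 → (5, 'de')
  2 → (0, 'dgafede')
  3 → (6, 'e')
  4 → (4, 'ede')
  5 → (3, 'fede')
  6 → (1, 'gafede')

SA = [2, 5, 0, 6, 4, 3, 1]
[i] adj suffixes → lcp
  [1] 2/5 → 0 ('')
  [2] 5/0 → 1 ('d')
  [3] 0/6 → 0 ('')
  [4] 6/4 → 1 ('e')
  [5] 4/3 → 0 ('')
  [6] 3/1 → 0 ('')

n(n+1)/2 = 7·8/2 = 28
Σ LCP = 0 + 0 + 1 + 0 + 1 + 0 + 0 = 2
distinct = 28 − 2 = 26

26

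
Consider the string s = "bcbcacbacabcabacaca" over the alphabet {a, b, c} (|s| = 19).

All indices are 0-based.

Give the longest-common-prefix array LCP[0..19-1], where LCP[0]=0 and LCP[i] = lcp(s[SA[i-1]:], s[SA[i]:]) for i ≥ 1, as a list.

rank→(start, suffix):
  0 → (18, 'a')
  1 → (12, 'abacaca')
  2 → (9, 'abcabacaca')
  3 → (16, 'aca')
  4 → (7, 'acabcabacaca')
  5 → (14, 'acaca')
  6 → (4, 'acbacabcabacaca')
  7 → (6, 'bacabcabacaca')
  8 → (13, 'bacaca')
  9 → (10, 'bcabacaca')
  10 → (2, 'bcacbacabcabacaca')
  11 → (0, 'bcbcacbacabcabacaca')
  12 → (17, 'ca')
  13 → (11, 'cabacaca')
  14 → (8, 'cabcabacaca')
  15 → (15, 'caca')
  16 → (3, 'cacbacabcabacaca')
  17 → (5, 'cbacabcabacaca')
  18 → (1, 'cbcacbacabcabacaca')

SA = [18, 12, 9, 16, 7, 14, 4, 6, 13, 10, 2, 0, 17, 11, 8, 15, 3, 5, 1]
rank  pair      lcp
   1  s[18:],s[12:]  1  'a'
   2  s[12:],s[9:]  2  'ab'
   3  s[9:],s[16:]  1  'a'
   4  s[16:],s[7:]  3  'aca'
   5  s[7:],s[14:]  3  'aca'
   6  s[14:],s[4:]  2  'ac'
   7  s[4:],s[6:]  0  ''
   8  s[6:],s[13:]  4  'baca'
   9  s[13:],s[10:]  1  'b'
  10  s[10:],s[2:]  3  'bca'
  11  s[2:],s[0:]  2  'bc'
  12  s[0:],s[17:]  0  ''
  13  s[17:],s[11:]  2  'ca'
  14  s[11:],s[8:]  3  'cab'
  15  s[8:],s[15:]  2  'ca'
  16  s[15:],s[3:]  3  'cac'
  17  s[3:],s[5:]  1  'c'
  18  s[5:],s[1:]  2  'cb'

[0, 1, 2, 1, 3, 3, 2, 0, 4, 1, 3, 2, 0, 2, 3, 2, 3, 1, 2]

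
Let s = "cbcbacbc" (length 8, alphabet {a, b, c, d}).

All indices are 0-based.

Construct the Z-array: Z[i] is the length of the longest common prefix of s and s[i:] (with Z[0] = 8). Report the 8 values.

[8, 0, 2, 0, 0, 3, 0, 1]

Z[0]=8
i=1: i≥r, start 0; Z[1]=0
i=2: i≥r, start 0; Z[2]=2 extend→box=[2,4)
i=3: min(r-i=1, Z[1]=0)=0; Z[3]=0
i=4: i≥r, start 0; Z[4]=0
i=5: i≥r, start 0; Z[5]=3 extend→box=[5,8)
i=6: min(r-i=2, Z[1]=0)=0; Z[6]=0
i=7: min(r-i=1, Z[2]=2)=1; Z[7]=1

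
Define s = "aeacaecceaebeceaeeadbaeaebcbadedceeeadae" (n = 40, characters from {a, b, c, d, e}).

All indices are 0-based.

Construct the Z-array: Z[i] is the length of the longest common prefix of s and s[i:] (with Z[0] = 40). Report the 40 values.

Z[0]=40
i=1: fresh scan; Z[1]=0
i=2: fresh scan; Z[2]=1 extend→box=[2,3)
i=3: fresh scan; Z[3]=0
i=4: fresh scan; Z[4]=2 extend→box=[4,6)
i=5: min(r-i=1, Z[1]=0)=0; Z[5]=0
i=6: fresh scan; Z[6]=0
i=7: fresh scan; Z[7]=0
i=8: fresh scan; Z[8]=0
i=9: fresh scan; Z[9]=2 extend→box=[9,11)
i=10: min(r-i=1, Z[1]=0)=0; Z[10]=0
i=11: fresh scan; Z[11]=0
i=12: fresh scan; Z[12]=0
i=13: fresh scan; Z[13]=0
i=14: fresh scan; Z[14]=0
i=15: fresh scan; Z[15]=2 extend→box=[15,17)
i=16: min(r-i=1, Z[1]=0)=0; Z[16]=0
i=17: fresh scan; Z[17]=0
i=18: fresh scan; Z[18]=1 extend→box=[18,19)
i=19: fresh scan; Z[19]=0
i=20: fresh scan; Z[20]=0
i=21: fresh scan; Z[21]=3 extend→box=[21,24)
i=22: min(r-i=2, Z[1]=0)=0; Z[22]=0
i=23: min(r-i=1, Z[2]=1)=1; Z[23]=2 extend→box=[23,25)
i=24: min(r-i=1, Z[1]=0)=0; Z[24]=0
i=25: fresh scan; Z[25]=0
i=26: fresh scan; Z[26]=0
i=27: fresh scan; Z[27]=0
i=28: fresh scan; Z[28]=1 extend→box=[28,29)
i=29: fresh scan; Z[29]=0
i=30: fresh scan; Z[30]=0
i=31: fresh scan; Z[31]=0
i=32: fresh scan; Z[32]=0
i=33: fresh scan; Z[33]=0
i=34: fresh scan; Z[34]=0
i=35: fresh scan; Z[35]=0
i=36: fresh scan; Z[36]=1 extend→box=[36,37)
i=37: fresh scan; Z[37]=0
i=38: fresh scan; Z[38]=2 extend→box=[38,40)
i=39: min(r-i=1, Z[1]=0)=0; Z[39]=0

[40, 0, 1, 0, 2, 0, 0, 0, 0, 2, 0, 0, 0, 0, 0, 2, 0, 0, 1, 0, 0, 3, 0, 2, 0, 0, 0, 0, 1, 0, 0, 0, 0, 0, 0, 0, 1, 0, 2, 0]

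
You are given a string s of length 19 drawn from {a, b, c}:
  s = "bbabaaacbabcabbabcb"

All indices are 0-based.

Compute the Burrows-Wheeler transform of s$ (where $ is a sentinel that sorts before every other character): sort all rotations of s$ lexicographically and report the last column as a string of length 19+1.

rank  rotation              last
    0  $bbabaaacbabcabbabcb  b
    1  aaacbabcabbabcb$bbab  b
    2  aacbabcabbabcb$bbaba  a
    3  abaaacbabcabbabcb$bb  b
    4  abbabcb$bbabaaacbabc  c
    5  abcabbabcb$bbabaaacb  b
    6  abcb$bbabaaacbabcabb  b
    7  acbabcabbabcb$bbabaa  a
    8  b$bbabaaacbabcabbabc  c
    9  baaacbabcabbabcb$bba  a
   10  babaaacbabcabbabcb$b  b
   11  babcabbabcb$bbabaaac  c
   12  babcb$bbabaaacbabcab  b
   13  bbabaaacbabcabbabcb$  $
   14  bbabcb$bbabaaacbabca  a
   15  bcabbabcb$bbabaaacba  a
   16  bcb$bbabaaacbabcabba  a
   17  cabbabcb$bbabaaacbab  b
   18  cb$bbabaaacbabcabbab  b
   19  cbabcabbabcb$bbabaaa  a

bbabcbbacabcb$aaabba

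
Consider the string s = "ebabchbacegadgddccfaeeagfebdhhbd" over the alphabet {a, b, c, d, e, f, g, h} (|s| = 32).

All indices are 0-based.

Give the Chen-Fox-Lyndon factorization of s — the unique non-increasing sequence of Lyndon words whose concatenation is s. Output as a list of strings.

["e", "b", "abchbacegadgddccfaeeagfebdhhbd"]

emit factor 1: 'e' (i=0, period=1)
emit factor 2: 'b' (i=1, period=1)
emit factor 3: 'abchbacegadgddccfaeeagfebdhhbd' (i=2, period=30)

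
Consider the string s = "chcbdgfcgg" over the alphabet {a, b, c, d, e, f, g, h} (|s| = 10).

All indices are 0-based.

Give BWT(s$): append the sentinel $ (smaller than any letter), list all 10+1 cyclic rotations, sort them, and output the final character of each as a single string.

gchf$bggdcc

rank  rotation     last
    0  $chcbdgfcgg  g
    1  bdgfcgg$chc  c
    2  cbdgfcgg$ch  h
    3  cgg$chcbdgf  f
    4  chcbdgfcgg$  $
    5  dgfcgg$chcb  b
    6  fcgg$chcbdg  g
    7  g$chcbdgfcg  g
    8  gfcgg$chcbd  d
    9  gg$chcbdgfc  c
   10  hcbdgfcgg$c  c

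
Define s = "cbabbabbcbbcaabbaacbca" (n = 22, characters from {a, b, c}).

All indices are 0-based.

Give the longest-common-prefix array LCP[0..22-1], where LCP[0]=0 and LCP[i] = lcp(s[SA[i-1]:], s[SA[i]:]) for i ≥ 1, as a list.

rank | idx | suffix
   0 |  21 | a
   1 |  12 | aabbaacbca
   2 |  16 | aacbca
   3 |  13 | abbaacbca
   4 |   2 | abbabbcbbcaabbaacbca
   5 |   5 | abbcbbcaabbaacbca
   6 |  17 | acbca
   7 |  15 | baacbca
   8 |   1 | babbabbcbbcaabbaacbca
   9 |   4 | babbcbbcaabbaacbca
  10 |  14 | bbaacbca
  11 |   3 | bbabbcbbcaabbaacbca
  12 |   9 | bbcaabbaacbca
  13 |   6 | bbcbbcaabbaacbca
  14 |  19 | bca
  15 |  10 | bcaabbaacbca
  16 |   7 | bcbbcaabbaacbca
  17 |  20 | ca
  18 |  11 | caabbaacbca
  19 |   0 | cbabbabbcbbcaabbaacbca
  20 |   8 | cbbcaabbaacbca
  21 |  18 | cbca

SA = [21, 12, 16, 13, 2, 5, 17, 15, 1, 4, 14, 3, 9, 6, 19, 10, 7, 20, 11, 0, 8, 18]
[i] adj suffixes → lcp
  [1] 21/12 → 1 ('a')
  [2] 12/16 → 2 ('aa')
  [3] 16/13 → 1 ('a')
  [4] 13/2 → 4 ('abba')
  [5] 2/5 → 3 ('abb')
  [6] 5/17 → 1 ('a')
  [7] 17/15 → 0 ('')
  [8] 15/1 → 2 ('ba')
  [9] 1/4 → 4 ('babb')
  [10] 4/14 → 1 ('b')
  [11] 14/3 → 3 ('bba')
  [12] 3/9 → 2 ('bb')
  [13] 9/6 → 3 ('bbc')
  [14] 6/19 → 1 ('b')
  [15] 19/10 → 3 ('bca')
  [16] 10/7 → 2 ('bc')
  [17] 7/20 → 0 ('')
  [18] 20/11 → 2 ('ca')
  [19] 11/0 → 1 ('c')
  [20] 0/8 → 2 ('cb')
  [21] 8/18 → 2 ('cb')

[0, 1, 2, 1, 4, 3, 1, 0, 2, 4, 1, 3, 2, 3, 1, 3, 2, 0, 2, 1, 2, 2]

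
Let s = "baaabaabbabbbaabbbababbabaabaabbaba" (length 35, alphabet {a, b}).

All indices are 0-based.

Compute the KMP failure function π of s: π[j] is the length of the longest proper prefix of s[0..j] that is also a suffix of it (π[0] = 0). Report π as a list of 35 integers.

π[0] = 0
j=1 s[j]='a': π[1]=0 (border '')
j=2 s[j]='a': π[2]=0 (border '')
j=3 s[j]='a': π[3]=0 (border '')
j=4 s[j]='b': π[4]=1 (border 'b')
j=5 s[j]='a': π[5]=2 (border 'ba')
j=6 s[j]='a': π[6]=3 (border 'baa')
j=7 s[j]='b': k: 3→0; π[7]=1 (border 'b')
j=8 s[j]='b': k: 1→0; π[8]=1 (border 'b')
j=9 s[j]='a': π[9]=2 (border 'ba')
j=10 s[j]='b': k: 2→0; π[10]=1 (border 'b')
j=11 s[j]='b': k: 1→0; π[11]=1 (border 'b')
j=12 s[j]='b': k: 1→0; π[12]=1 (border 'b')
j=13 s[j]='a': π[13]=2 (border 'ba')
j=14 s[j]='a': π[14]=3 (border 'baa')
j=15 s[j]='b': k: 3→0; π[15]=1 (border 'b')
j=16 s[j]='b': k: 1→0; π[16]=1 (border 'b')
j=17 s[j]='b': k: 1→0; π[17]=1 (border 'b')
j=18 s[j]='a': π[18]=2 (border 'ba')
j=19 s[j]='b': k: 2→0; π[19]=1 (border 'b')
j=20 s[j]='a': π[20]=2 (border 'ba')
j=21 s[j]='b': k: 2→0; π[21]=1 (border 'b')
j=22 s[j]='b': k: 1→0; π[22]=1 (border 'b')
j=23 s[j]='a': π[23]=2 (border 'ba')
j=24 s[j]='b': k: 2→0; π[24]=1 (border 'b')
j=25 s[j]='a': π[25]=2 (border 'ba')
j=26 s[j]='a': π[26]=3 (border 'baa')
j=27 s[j]='b': k: 3→0; π[27]=1 (border 'b')
j=28 s[j]='a': π[28]=2 (border 'ba')
j=29 s[j]='a': π[29]=3 (border 'baa')
j=30 s[j]='b': k: 3→0; π[30]=1 (border 'b')
j=31 s[j]='b': k: 1→0; π[31]=1 (border 'b')
j=32 s[j]='a': π[32]=2 (border 'ba')
j=33 s[j]='b': k: 2→0; π[33]=1 (border 'b')
j=34 s[j]='a': π[34]=2 (border 'ba')

[0, 0, 0, 0, 1, 2, 3, 1, 1, 2, 1, 1, 1, 2, 3, 1, 1, 1, 2, 1, 2, 1, 1, 2, 1, 2, 3, 1, 2, 3, 1, 1, 2, 1, 2]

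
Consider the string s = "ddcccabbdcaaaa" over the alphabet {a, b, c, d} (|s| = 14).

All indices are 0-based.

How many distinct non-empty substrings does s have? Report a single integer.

rank | idx | suffix
   0 |  13 | a
   1 |  12 | aa
   2 |  11 | aaa
   3 |  10 | aaaa
   4 |   5 | abbdcaaaa
   5 |   6 | bbdcaaaa
   6 |   7 | bdcaaaa
   7 |   9 | caaaa
   8 |   4 | cabbdcaaaa
   9 |   3 | ccabbdcaaaa
  10 |   2 | cccabbdcaaaa
  11 |   8 | dcaaaa
  12 |   1 | dcccabbdcaaaa
  13 |   0 | ddcccabbdcaaaa

SA = [13, 12, 11, 10, 5, 6, 7, 9, 4, 3, 2, 8, 1, 0]
i: (SA[i-1],SA[i]) lcp shared
  1: (13,12) 1 'a'
  2: (12,11) 2 'aa'
  3: (11,10) 3 'aaa'
  4: (10,5) 1 'a'
  5: (5,6) 0 ''
  6: (6,7) 1 'b'
  7: (7,9) 0 ''
  8: (9,4) 2 'ca'
  9: (4,3) 1 'c'
  10: (3,2) 2 'cc'
  11: (2,8) 0 ''
  12: (8,1) 2 'dc'
  13: (1,0) 1 'd'

n(n+1)/2 = 14·15/2 = 105
Σ LCP = 0 + 1 + 2 + 3 + 1 + 0 + 1 + 0 + 2 + 1 + 2 + 0 + 2 + 1 = 16
distinct = 105 − 16 = 89

89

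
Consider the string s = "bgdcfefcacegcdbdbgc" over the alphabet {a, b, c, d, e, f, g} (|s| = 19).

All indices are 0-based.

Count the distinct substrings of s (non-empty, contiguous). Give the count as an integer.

175

sorted suffixes:
  #0 SA[0]=8  'acegcdbdbgc'
  #1 SA[1]=14  'bdbgc'
  #2 SA[2]=16  'bgc'
  #3 SA[3]=0  'bgdcfefcacegcdbdbgc'
  #4 SA[4]=18  'c'
  #5 SA[5]=7  'cacegcdbdbgc'
  #6 SA[6]=12  'cdbdbgc'
  #7 SA[7]=9  'cegcdbdbgc'
  #8 SA[8]=3  'cfefcacegcdbdbgc'
  #9 SA[9]=13  'dbdbgc'
  #10 SA[10]=15  'dbgc'
  #11 SA[11]=2  'dcfefcacegcdbdbgc'
  #12 SA[12]=5  'efcacegcdbdbgc'
  #13 SA[13]=10  'egcdbdbgc'
  #14 SA[14]=6  'fcacegcdbdbgc'
  #15 SA[15]=4  'fefcacegcdbdbgc'
  #16 SA[16]=17  'gc'
  #17 SA[17]=11  'gcdbdbgc'
  #18 SA[18]=1  'gdcfefcacegcdbdbgc'

SA = [8, 14, 16, 0, 18, 7, 12, 9, 3, 13, 15, 2, 5, 10, 6, 4, 17, 11, 1]
[i] adj suffixes → lcp
  [1] 8/14 → 0 ('')
  [2] 14/16 → 1 ('b')
  [3] 16/0 → 2 ('bg')
  [4] 0/18 → 0 ('')
  [5] 18/7 → 1 ('c')
  [6] 7/12 → 1 ('c')
  [7] 12/9 → 1 ('c')
  [8] 9/3 → 1 ('c')
  [9] 3/13 → 0 ('')
  [10] 13/15 → 2 ('db')
  [11] 15/2 → 1 ('d')
  [12] 2/5 → 0 ('')
  [13] 5/10 → 1 ('e')
  [14] 10/6 → 0 ('')
  [15] 6/4 → 1 ('f')
  [16] 4/17 → 0 ('')
  [17] 17/11 → 2 ('gc')
  [18] 11/1 → 1 ('g')

n(n+1)/2 = 19·20/2 = 190
Σ LCP = 0 + 0 + 1 + 2 + 0 + 1 + 1 + 1 + 1 + 0 + 2 + 1 + 0 + 1 + 0 + 1 + 0 + 2 + 1 = 15
distinct = 190 − 15 = 175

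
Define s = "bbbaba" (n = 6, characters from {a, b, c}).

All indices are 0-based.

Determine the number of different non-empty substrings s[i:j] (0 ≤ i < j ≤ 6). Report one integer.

rank | idx | suffix
   0 |   5 | a
   1 |   3 | aba
   2 |   4 | ba
   3 |   2 | baba
   4 |   1 | bbaba
   5 |   0 | bbbaba

SA = [5, 3, 4, 2, 1, 0]
i: (SA[i-1],SA[i]) lcp shared
  1: (5,3) 1 'a'
  2: (3,4) 0 ''
  3: (4,2) 2 'ba'
  4: (2,1) 1 'b'
  5: (1,0) 2 'bb'

n(n+1)/2 = 6·7/2 = 21
Σ LCP = 0 + 1 + 0 + 2 + 1 + 2 = 6
distinct = 21 − 6 = 15

15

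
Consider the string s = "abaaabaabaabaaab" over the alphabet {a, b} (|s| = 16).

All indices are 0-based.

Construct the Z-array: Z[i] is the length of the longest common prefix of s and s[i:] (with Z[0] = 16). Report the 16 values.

Z[0]=16
i=1: i≥r, start 0; Z[1]=0
i=2: i≥r, start 0; Z[2]=1 extend→box=[2,3)
i=3: i≥r, start 0; Z[3]=1 extend→box=[3,4)
i=4: i≥r, start 0; Z[4]=4 extend→box=[4,8)
i=5: min(r-i=3, Z[1]=0)=0; Z[5]=0
i=6: min(r-i=2, Z[2]=1)=1; Z[6]=1
i=7: min(r-i=1, Z[3]=1)=1; Z[7]=4 extend→box=[7,11)
i=8: min(r-i=3, Z[1]=0)=0; Z[8]=0
i=9: min(r-i=2, Z[2]=1)=1; Z[9]=1
i=10: min(r-i=1, Z[3]=1)=1; Z[10]=6 extend→box=[10,16)
i=11: min(r-i=5, Z[1]=0)=0; Z[11]=0
i=12: min(r-i=4, Z[2]=1)=1; Z[12]=1
i=13: min(r-i=3, Z[3]=1)=1; Z[13]=1
i=14: min(r-i=2, Z[4]=4)=2; Z[14]=2
i=15: min(r-i=1, Z[5]=0)=0; Z[15]=0

[16, 0, 1, 1, 4, 0, 1, 4, 0, 1, 6, 0, 1, 1, 2, 0]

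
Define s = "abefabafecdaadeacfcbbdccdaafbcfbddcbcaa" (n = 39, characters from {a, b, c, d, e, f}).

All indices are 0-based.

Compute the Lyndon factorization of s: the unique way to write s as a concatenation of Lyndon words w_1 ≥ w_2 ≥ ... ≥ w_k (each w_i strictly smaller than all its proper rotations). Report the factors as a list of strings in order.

emit factor 1: 'abef' (i=0, period=4)
emit factor 2: 'abafecd' (i=4, period=7)
emit factor 3: 'aadeacfcbbdccdaafbcfbddcbc' (i=11, period=26)
emit factor 4: 'a' (i=37, period=1)
emit factor 5: 'a' (i=38, period=1)

["abef", "abafecd", "aadeacfcbbdccdaafbcfbddcbc", "a", "a"]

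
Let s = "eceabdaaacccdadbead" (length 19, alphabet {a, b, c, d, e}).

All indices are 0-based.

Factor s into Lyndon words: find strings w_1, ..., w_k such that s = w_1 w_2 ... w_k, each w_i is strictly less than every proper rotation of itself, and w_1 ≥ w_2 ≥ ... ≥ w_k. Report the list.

["e", "ce", "abd", "aaacccdadbead"]

emit factor 1: 'e' (i=0, period=1)
emit factor 2: 'ce' (i=1, period=2)
emit factor 3: 'abd' (i=3, period=3)
emit factor 4: 'aaacccdadbead' (i=6, period=13)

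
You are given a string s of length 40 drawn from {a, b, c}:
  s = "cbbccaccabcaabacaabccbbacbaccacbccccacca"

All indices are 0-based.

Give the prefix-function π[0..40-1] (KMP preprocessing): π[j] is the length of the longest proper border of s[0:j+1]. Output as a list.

[0, 0, 0, 1, 1, 0, 1, 1, 0, 0, 1, 0, 0, 0, 0, 1, 0, 0, 0, 1, 1, 2, 3, 0, 1, 2, 0, 1, 1, 0, 1, 2, 1, 1, 1, 1, 0, 1, 1, 0]

π[0] = 0
j=1 s[j]='b': π[1]=0 (border '')
j=2 s[j]='b': π[2]=0 (border '')
j=3 s[j]='c': π[3]=1 (border 'c')
j=4 s[j]='c': k: 1→0; π[4]=1 (border 'c')
j=5 s[j]='a': k: 1→0; π[5]=0 (border '')
j=6 s[j]='c': π[6]=1 (border 'c')
j=7 s[j]='c': k: 1→0; π[7]=1 (border 'c')
j=8 s[j]='a': k: 1→0; π[8]=0 (border '')
j=9 s[j]='b': π[9]=0 (border '')
j=10 s[j]='c': π[10]=1 (border 'c')
j=11 s[j]='a': k: 1→0; π[11]=0 (border '')
j=12 s[j]='a': π[12]=0 (border '')
j=13 s[j]='b': π[13]=0 (border '')
j=14 s[j]='a': π[14]=0 (border '')
j=15 s[j]='c': π[15]=1 (border 'c')
j=16 s[j]='a': k: 1→0; π[16]=0 (border '')
j=17 s[j]='a': π[17]=0 (border '')
j=18 s[j]='b': π[18]=0 (border '')
j=19 s[j]='c': π[19]=1 (border 'c')
j=20 s[j]='c': k: 1→0; π[20]=1 (border 'c')
j=21 s[j]='b': π[21]=2 (border 'cb')
j=22 s[j]='b': π[22]=3 (border 'cbb')
j=23 s[j]='a': k: 3→0; π[23]=0 (border '')
j=24 s[j]='c': π[24]=1 (border 'c')
j=25 s[j]='b': π[25]=2 (border 'cb')
j=26 s[j]='a': k: 2→0; π[26]=0 (border '')
j=27 s[j]='c': π[27]=1 (border 'c')
j=28 s[j]='c': k: 1→0; π[28]=1 (border 'c')
j=29 s[j]='a': k: 1→0; π[29]=0 (border '')
j=30 s[j]='c': π[30]=1 (border 'c')
j=31 s[j]='b': π[31]=2 (border 'cb')
j=32 s[j]='c': k: 2→0; π[32]=1 (border 'c')
j=33 s[j]='c': k: 1→0; π[33]=1 (border 'c')
j=34 s[j]='c': k: 1→0; π[34]=1 (border 'c')
j=35 s[j]='c': k: 1→0; π[35]=1 (border 'c')
j=36 s[j]='a': k: 1→0; π[36]=0 (border '')
j=37 s[j]='c': π[37]=1 (border 'c')
j=38 s[j]='c': k: 1→0; π[38]=1 (border 'c')
j=39 s[j]='a': k: 1→0; π[39]=0 (border '')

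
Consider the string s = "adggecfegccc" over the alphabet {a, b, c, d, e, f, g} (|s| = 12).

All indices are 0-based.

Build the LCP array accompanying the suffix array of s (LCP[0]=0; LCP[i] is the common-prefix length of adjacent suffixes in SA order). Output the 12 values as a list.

[0, 0, 1, 2, 1, 0, 0, 1, 0, 0, 1, 1]

rank→(start, suffix):
  0 → (0, 'adggecfegccc')
  1 → (11, 'c')
  2 → (10, 'cc')
  3 → (9, 'ccc')
  4 → (5, 'cfegccc')
  5 → (1, 'dggecfegccc')
  6 → (4, 'ecfegccc')
  7 → (7, 'egccc')
  8 → (6, 'fegccc')
  9 → (8, 'gccc')
  10 → (3, 'gecfegccc')
  11 → (2, 'ggecfegccc')

SA = [0, 11, 10, 9, 5, 1, 4, 7, 6, 8, 3, 2]
rank  pair      lcp
   1  s[0:],s[11:]  0  ''
   2  s[11:],s[10:]  1  'c'
   3  s[10:],s[9:]  2  'cc'
   4  s[9:],s[5:]  1  'c'
   5  s[5:],s[1:]  0  ''
   6  s[1:],s[4:]  0  ''
   7  s[4:],s[7:]  1  'e'
   8  s[7:],s[6:]  0  ''
   9  s[6:],s[8:]  0  ''
  10  s[8:],s[3:]  1  'g'
  11  s[3:],s[2:]  1  'g'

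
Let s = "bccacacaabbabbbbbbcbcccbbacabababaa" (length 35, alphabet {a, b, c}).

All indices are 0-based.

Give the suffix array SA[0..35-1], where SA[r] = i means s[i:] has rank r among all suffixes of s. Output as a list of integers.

rank | idx | suffix
   0 |  34 | a
   1 |  33 | aa
   2 |   7 | aabbabbbbbbcbcccbbacabababaa
   3 |  31 | abaa
   4 |  29 | ababaa
   5 |  27 | abababaa
   6 |   8 | abbabbbbbbcbcccbbacabababaa
   7 |  11 | abbbbbbcbcccbbacabababaa
   8 |   5 | acaabbabbbbbbcbcccbbacabababaa
   9 |  25 | acabababaa
  10 |   3 | acacaabbabbbbbbcbcccbbacabababaa
  11 |  32 | baa
  12 |  30 | babaa
  13 |  28 | bababaa
  14 |  10 | babbbbbbcbcccbbacabababaa
  15 |  24 | bacabababaa
  16 |   9 | bbabbbbbbcbcccbbacabababaa
  17 |  23 | bbacabababaa
  18 |  12 | bbbbbbcbcccbbacabababaa
  19 |  13 | bbbbbcbcccbbacabababaa
  20 |  14 | bbbbcbcccbbacabababaa
  21 |  15 | bbbcbcccbbacabababaa
  22 |  16 | bbcbcccbbacabababaa
  23 |  17 | bcbcccbbacabababaa
  24 |   0 | bccacacaabbabbbbbbcbcccbbacabababaa
  25 |  19 | bcccbbacabababaa
  26 |   6 | caabbabbbbbbcbcccbbacabababaa
  27 |  26 | cabababaa
  28 |   4 | cacaabbabbbbbbcbcccbbacabababaa
  29 |   2 | cacacaabbabbbbbbcbcccbbacabababaa
  30 |  22 | cbbacabababaa
  31 |  18 | cbcccbbacabababaa
  32 |   1 | ccacacaabbabbbbbbcbcccbbacabababaa
  33 |  21 | ccbbacabababaa
  34 |  20 | cccbbacabababaa

[34, 33, 7, 31, 29, 27, 8, 11, 5, 25, 3, 32, 30, 28, 10, 24, 9, 23, 12, 13, 14, 15, 16, 17, 0, 19, 6, 26, 4, 2, 22, 18, 1, 21, 20]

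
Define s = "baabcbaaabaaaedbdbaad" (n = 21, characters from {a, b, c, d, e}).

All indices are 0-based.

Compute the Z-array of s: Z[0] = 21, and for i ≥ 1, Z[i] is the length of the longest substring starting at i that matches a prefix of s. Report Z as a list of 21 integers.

[21, 0, 0, 1, 0, 3, 0, 0, 0, 3, 0, 0, 0, 0, 0, 1, 0, 3, 0, 0, 0]

Z[0]=21
i=1: i≥r, start 0; Z[1]=0
i=2: i≥r, start 0; Z[2]=0
i=3: i≥r, start 0; Z[3]=1 scan→box=[3,4)
i=4: i≥r, start 0; Z[4]=0
i=5: i≥r, start 0; Z[5]=3 scan→box=[5,8)
i=6: min(r-i=2, Z[1]=0)=0; Z[6]=0
i=7: min(r-i=1, Z[2]=0)=0; Z[7]=0
i=8: i≥r, start 0; Z[8]=0
i=9: i≥r, start 0; Z[9]=3 scan→box=[9,12)
i=10: min(r-i=2, Z[1]=0)=0; Z[10]=0
i=11: min(r-i=1, Z[2]=0)=0; Z[11]=0
i=12: i≥r, start 0; Z[12]=0
i=13: i≥r, start 0; Z[13]=0
i=14: i≥r, start 0; Z[14]=0
i=15: i≥r, start 0; Z[15]=1 scan→box=[15,16)
i=16: i≥r, start 0; Z[16]=0
i=17: i≥r, start 0; Z[17]=3 scan→box=[17,20)
i=18: min(r-i=2, Z[1]=0)=0; Z[18]=0
i=19: min(r-i=1, Z[2]=0)=0; Z[19]=0
i=20: i≥r, start 0; Z[20]=0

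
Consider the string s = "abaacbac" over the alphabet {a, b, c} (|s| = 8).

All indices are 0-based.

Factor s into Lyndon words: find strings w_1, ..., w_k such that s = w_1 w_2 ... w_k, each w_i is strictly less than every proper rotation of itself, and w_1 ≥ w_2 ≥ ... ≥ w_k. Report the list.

emit factor 1: 'ab' (i=0, period=2)
emit factor 2: 'aacbac' (i=2, period=6)

["ab", "aacbac"]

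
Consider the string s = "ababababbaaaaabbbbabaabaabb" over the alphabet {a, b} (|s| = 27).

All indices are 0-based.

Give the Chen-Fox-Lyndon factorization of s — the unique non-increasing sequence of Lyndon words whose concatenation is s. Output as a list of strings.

emit factor 1: 'ababababb' (i=0, period=9)
emit factor 2: 'aaaaabbbbabaabaabb' (i=9, period=18)

["ababababb", "aaaaabbbbabaabaabb"]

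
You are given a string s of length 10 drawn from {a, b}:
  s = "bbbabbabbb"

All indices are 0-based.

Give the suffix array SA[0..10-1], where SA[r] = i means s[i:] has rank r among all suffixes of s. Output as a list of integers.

[3, 6, 9, 2, 5, 8, 1, 4, 7, 0]

rank→(start, suffix):
  0 → (3, 'abbabbb')
  1 → (6, 'abbb')
  2 → (9, 'b')
  3 → (2, 'babbabbb')
  4 → (5, 'babbb')
  5 → (8, 'bb')
  6 → (1, 'bbabbabbb')
  7 → (4, 'bbabbb')
  8 → (7, 'bbb')
  9 → (0, 'bbbabbabbb')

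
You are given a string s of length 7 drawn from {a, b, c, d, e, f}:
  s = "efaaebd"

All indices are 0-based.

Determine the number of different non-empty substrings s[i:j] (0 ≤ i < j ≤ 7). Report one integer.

sorted suffixes:
  #0 SA[0]=2  'aaebd'
  #1 SA[1]=3  'aebd'
  #2 SA[2]=5  'bd'
  #3 SA[3]=6  'd'
  #4 SA[4]=4  'ebd'
  #5 SA[5]=0  'efaaebd'
  #6 SA[6]=1  'faaebd'

SA = [2, 3, 5, 6, 4, 0, 1]
rank  pair      lcp
   1  s[2:],s[3:]  1  'a'
   2  s[3:],s[5:]  0  ''
   3  s[5:],s[6:]  0  ''
   4  s[6:],s[4:]  0  ''
   5  s[4:],s[0:]  1  'e'
   6  s[0:],s[1:]  0  ''

n(n+1)/2 = 7·8/2 = 28
Σ LCP = 0 + 1 + 0 + 0 + 0 + 1 + 0 = 2
distinct = 28 − 2 = 26

26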